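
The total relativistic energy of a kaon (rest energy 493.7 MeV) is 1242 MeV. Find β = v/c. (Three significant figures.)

0.918

γ = E/(mc²) = 1242/493.7 = 2.5157.
β = √(1 − 1/γ²) = √(1 − 0.158009) = √0.841991 = 0.918.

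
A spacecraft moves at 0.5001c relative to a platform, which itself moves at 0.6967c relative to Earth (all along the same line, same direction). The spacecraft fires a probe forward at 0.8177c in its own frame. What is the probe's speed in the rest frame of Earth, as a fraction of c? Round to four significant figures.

Compose velocities in two stages. Stage 1 (into S'): u₁ = (0.8177+0.5001)/(1+0.8177×0.5001) = 0.93532.
Stage 2 (into S): u = (0.93532+0.6967)/(1+0.93532×0.6967) = 0.98812, so the speed is 0.9881c.

0.9881c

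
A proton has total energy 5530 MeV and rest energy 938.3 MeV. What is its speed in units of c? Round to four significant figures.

γ = E/(mc²) = 5530/938.3 = 5.8936.
β = √(1 − 1/γ²) = √(1 − 0.0287898) = √0.9712102 = 0.9855.

0.9855c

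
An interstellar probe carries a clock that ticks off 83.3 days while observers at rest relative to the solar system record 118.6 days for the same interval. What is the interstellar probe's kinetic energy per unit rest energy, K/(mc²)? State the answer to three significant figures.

From Δt = γΔτ: γ = 118.6/83.3 = 1.42377.
K/(mc²) = γ − 1 = 1.42377 − 1 = 0.424.

0.424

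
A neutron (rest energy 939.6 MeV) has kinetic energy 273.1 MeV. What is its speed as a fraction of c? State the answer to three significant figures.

K = (γ−1)mc², so γ = 1 + 273.1/939.6 = 1.2907.
Then v/c = √(1 − γ⁻²) = √(1 − 0.600274) = √0.399726 = 0.632.

0.632c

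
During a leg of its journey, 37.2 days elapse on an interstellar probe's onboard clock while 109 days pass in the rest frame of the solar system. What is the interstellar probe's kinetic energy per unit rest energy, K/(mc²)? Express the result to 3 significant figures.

γ = Δt/Δτ = 109/37.2 = 2.93011.
K/(mc²) = γ − 1 = 2.93011 − 1 = 1.93.

1.93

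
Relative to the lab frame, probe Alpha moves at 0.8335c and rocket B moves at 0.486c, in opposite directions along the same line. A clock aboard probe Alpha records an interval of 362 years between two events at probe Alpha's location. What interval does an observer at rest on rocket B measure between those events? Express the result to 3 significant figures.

1050 years

The velocity of probe Alpha relative to rocket B is (0.8335 + 0.486)c / (1 + 0.8335×0.486) = 0.93909c; relative speed 0.93909c.
At |u| = 0.93909c, γ = (1 − 0.88189)^(−1/2) = 2.9098.
The clock on probe Alpha records proper time, so rocket B measures Δt = γΔτ = 2.9098 × 362 = 1050 years.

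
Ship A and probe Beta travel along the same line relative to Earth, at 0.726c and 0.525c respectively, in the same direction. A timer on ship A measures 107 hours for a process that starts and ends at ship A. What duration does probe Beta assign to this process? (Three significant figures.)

113 hours

Speed of ship A in probe Beta's frame: u = (v_A − v_B)/(1 − v_A v_B/c²) = (0.726 − 0.525)/(1 − 0.726×0.525) = 0.201/0.61885 = 0.3248; |u| = 0.3248c.
At |u| = 0.3248c, γ = (1 − 0.105495)^(−1/2) = 1.0573.
The clock on ship A records proper time, so probe Beta measures Δt = γΔτ = 1.0573 × 107 = 113 hours.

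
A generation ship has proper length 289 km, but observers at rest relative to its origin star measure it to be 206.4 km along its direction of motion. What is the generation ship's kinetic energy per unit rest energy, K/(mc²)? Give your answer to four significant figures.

0.4002

γ = L₀/L = 289/206.4 = 1.40019.
Since K = (γ−1)mc², K/(mc²) = 1.40019 − 1 = 0.4002.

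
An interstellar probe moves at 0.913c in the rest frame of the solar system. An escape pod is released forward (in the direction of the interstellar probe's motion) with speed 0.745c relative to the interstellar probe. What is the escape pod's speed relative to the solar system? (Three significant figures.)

0.987c

Relativistic velocity addition: u = (u' + v)/(1 + u'v/c²), with u' = 0.745c and v = 0.913c.
Numerator: 0.745 + 0.913 = 1.658. Denominator: 1 + (0.745)(0.913) = 1.680185.
u = 1.658/1.680185 = 0.9868, so the speed is 0.987c.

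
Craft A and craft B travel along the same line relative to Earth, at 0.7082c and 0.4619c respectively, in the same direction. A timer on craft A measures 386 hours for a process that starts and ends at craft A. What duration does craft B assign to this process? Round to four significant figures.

414.8 hours

Transform craft A's velocity into craft B's frame: (0.7082 − 0.4619)/(1 − 0.7082·0.4619) = 0.2463/0.67288242, so the relative speed is 0.36604c.
At |u| = 0.36604c, γ = (1 − 0.133985)^(−1/2) = 1.0746.
Craft A's interval is proper; time dilation gives Δt_B = γΔτ = 1.0746 × 386 hours = 414.8 hours.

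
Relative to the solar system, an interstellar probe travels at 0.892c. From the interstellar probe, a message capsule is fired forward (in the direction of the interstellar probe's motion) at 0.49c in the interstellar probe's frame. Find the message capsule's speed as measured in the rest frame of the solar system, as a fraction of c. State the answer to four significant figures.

0.9617c

In units of c, u = (u' + v)/(1 + u'v) with u' = 0.49 and v = 0.892.
Numerator: 0.49 + 0.892 = 1.382. Denominator: 1 + (0.49)(0.892) = 1.43708.
u = 1.382/1.43708 = 0.96167, so the speed is 0.9617c.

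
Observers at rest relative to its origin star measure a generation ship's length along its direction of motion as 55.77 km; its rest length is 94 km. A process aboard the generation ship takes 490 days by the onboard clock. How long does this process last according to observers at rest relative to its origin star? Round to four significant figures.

825.9 days

γ = L₀/L = 94/55.77 = 1.68549.
The same γ dilates the second interval: 1.68549 × 490 days = 825.9 days.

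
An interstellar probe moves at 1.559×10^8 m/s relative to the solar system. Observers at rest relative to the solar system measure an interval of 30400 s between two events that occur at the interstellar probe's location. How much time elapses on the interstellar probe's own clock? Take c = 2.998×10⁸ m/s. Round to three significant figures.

β = v/c = (1.559×10^8 m/s)/(2.998×10⁸ m/s) = 0.520013.
With β = 0.520013, γ = 1/√(1 − 0.520013²) = 1/√0.7295865 = 1.1707.
The interstellar probe's clock runs slow as seen from the solar system, so Δτ = Δt/γ = 30400/1.1707 = 26000 s.

26000 s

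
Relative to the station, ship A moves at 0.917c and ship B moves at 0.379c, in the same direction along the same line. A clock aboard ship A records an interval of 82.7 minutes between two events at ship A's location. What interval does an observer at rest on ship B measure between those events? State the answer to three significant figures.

146 minutes

Transform ship A's velocity into ship B's frame: (0.917 − 0.379)/(1 − 0.917·0.379) = 0.538/0.652457, so the relative speed is 0.82458c.
γ for this relative speed: γ = 1/√(1 − 0.679932) = 1.7676.
Ship A's interval is proper; time dilation gives Δt_B = γΔτ = 1.7676 × 82.7 minutes = 146 minutes.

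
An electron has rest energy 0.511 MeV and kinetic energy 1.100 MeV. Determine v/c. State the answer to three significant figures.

γ = 1 + K/(mc²) = 1 + 1.100/0.511 = 3.1526.
β = √(1 − 1/γ²) = √(1 − 0.100615) = √0.899385 = 0.948.

0.948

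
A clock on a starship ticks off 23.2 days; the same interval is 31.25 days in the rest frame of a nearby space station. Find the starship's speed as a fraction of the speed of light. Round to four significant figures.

γ = Δt/Δτ = 31.25/23.2 = 1.347.
β = √(1 − 1/γ²) = √(1 − 0.551144) = √0.448856 = 0.6700.

0.6700c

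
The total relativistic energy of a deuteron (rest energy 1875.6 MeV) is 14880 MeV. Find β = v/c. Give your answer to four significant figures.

γ = E/(mc²) = 14880/1875.6 = 7.9335.
β = √(1 − 1/γ²) = √(1 − 0.015888) = √0.984112 = 0.9920.

0.9920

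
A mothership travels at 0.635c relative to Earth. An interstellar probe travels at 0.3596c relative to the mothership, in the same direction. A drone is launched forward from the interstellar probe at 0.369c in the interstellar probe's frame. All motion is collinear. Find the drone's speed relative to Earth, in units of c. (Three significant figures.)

Compose velocities in two stages. Stage 1 (into S'): u₁ = (0.369+0.3596)/(1+0.369×0.3596) = 0.64325.
Stage 2 (into S): u = (0.64325+0.635)/(1+0.64325×0.635) = 0.90755, so the speed is 0.908c.

0.908c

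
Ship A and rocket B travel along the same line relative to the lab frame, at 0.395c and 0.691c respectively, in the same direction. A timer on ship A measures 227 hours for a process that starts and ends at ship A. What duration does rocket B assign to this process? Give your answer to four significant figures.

248.5 hours

Speed of ship A in rocket B's frame: u = (v_A − v_B)/(1 − v_A v_B/c²) = (0.395 − 0.691)/(1 − 0.395×0.691) = −0.296/0.727055 = −0.40712; |u| = 0.40712c.
At |u| = 0.40712c, γ = (1 − 0.165747)^(−1/2) = 1.0948.
The clock on ship A records proper time, so rocket B measures Δt = γΔτ = 1.0948 × 227 = 248.5 hours.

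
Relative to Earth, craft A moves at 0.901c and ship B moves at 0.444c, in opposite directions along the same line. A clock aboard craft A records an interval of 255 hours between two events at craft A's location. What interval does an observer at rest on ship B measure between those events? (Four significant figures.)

918.4 hours

Transform craft A's velocity into ship B's frame: (0.901 + 0.444)/(1 + 0.901·0.444) = 1.345/1.400044, so the relative speed is 0.96068c.
γ for this relative speed: γ = 1/√(1 − 0.922906) = 3.6016.
Craft A's interval is proper; time dilation gives Δt_B = γΔτ = 3.6016 × 255 hours = 918.4 hours.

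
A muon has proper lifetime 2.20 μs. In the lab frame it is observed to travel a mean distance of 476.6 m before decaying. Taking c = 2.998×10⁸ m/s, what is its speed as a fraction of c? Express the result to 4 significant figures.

Lab distance = (lab lifetime)·v = γτ·βc, so βγ = d/(cτ) = 476.6/(2.998×10⁸ × 2.200×10^-6) = 0.7226.
With βγ = 0.7226: γ² = 1 + (βγ)² = 1.522151, and β = (βγ)/γ = 0.7226/1.23375 = 0.5857.

0.5857c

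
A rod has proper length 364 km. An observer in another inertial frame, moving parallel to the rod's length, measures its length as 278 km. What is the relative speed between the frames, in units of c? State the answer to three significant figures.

Length contraction gives γ = L₀/L = 364/278 = 1.3094.
β = √(1 − 1/γ²) = √0.416749 = 0.646.

0.646c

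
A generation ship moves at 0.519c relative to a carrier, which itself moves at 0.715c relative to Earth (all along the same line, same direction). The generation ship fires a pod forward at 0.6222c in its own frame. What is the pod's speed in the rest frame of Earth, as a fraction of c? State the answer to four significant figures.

Compose velocities in two stages. Stage 1 (into S'): u₁ = (0.6222+0.519)/(1+0.6222×0.519) = 0.86264.
Stage 2 (into S): u = (0.86264+0.715)/(1+0.86264×0.715) = 0.97579, so the speed is 0.9758c.

0.9758c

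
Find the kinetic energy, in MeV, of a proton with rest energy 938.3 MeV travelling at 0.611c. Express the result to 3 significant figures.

247 MeV

γ = 1/√(1 − β²) = 1/√(1 − 0.373321) = 1/√0.626679 = 1.26322.
Kinetic energy: K = (γ − 1)mc² = (1.26322 − 1) × 938.3 MeV = 0.26322 × 938.3 = 247 MeV.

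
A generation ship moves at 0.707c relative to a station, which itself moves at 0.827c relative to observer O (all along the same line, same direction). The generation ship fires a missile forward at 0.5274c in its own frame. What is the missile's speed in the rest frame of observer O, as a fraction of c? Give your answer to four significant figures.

Compose velocities in two stages. Stage 1 (into S'): u₁ = (0.5274+0.707)/(1+0.5274×0.707) = 0.89914.
Stage 2 (into S): u = (0.89914+0.827)/(1+0.89914×0.827) = 0.98999, so the speed is 0.9900c.

0.9900c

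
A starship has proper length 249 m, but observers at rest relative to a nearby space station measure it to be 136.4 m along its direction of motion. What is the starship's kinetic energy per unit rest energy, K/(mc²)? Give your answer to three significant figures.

γ = L₀/L = 249/136.4 = 1.82551.
Since K = (γ−1)mc², K/(mc²) = 1.82551 − 1 = 0.826.

0.826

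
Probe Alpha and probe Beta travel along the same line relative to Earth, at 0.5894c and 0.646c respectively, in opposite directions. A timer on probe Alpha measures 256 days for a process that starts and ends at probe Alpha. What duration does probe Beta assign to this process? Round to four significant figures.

Speed of probe Alpha in probe Beta's frame: u = (v_A + v_B)/(1 + v_A v_B/c²) = (0.5894 + 0.646)/(1 + 0.5894×0.646) = 1.2354/1.3807524 = 0.89473; |u| = 0.89473c.
At |u| = 0.89473c, γ = (1 − 0.800542)^(−1/2) = 2.2391.
Probe Alpha's interval is proper; time dilation gives Δt_B = γΔτ = 2.2391 × 256 days = 573.2 days.

573.2 days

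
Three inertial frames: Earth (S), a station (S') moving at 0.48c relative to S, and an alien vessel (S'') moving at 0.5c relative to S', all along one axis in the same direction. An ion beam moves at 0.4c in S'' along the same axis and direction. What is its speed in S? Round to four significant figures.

0.9044c

Compose velocities in two stages. Stage 1 (into S'): u₁ = (0.4+0.5)/(1+0.4×0.5) = 0.75.
Stage 2 (into S): u = (0.75+0.48)/(1+0.75×0.48) = 0.90441, so the speed is 0.9044c.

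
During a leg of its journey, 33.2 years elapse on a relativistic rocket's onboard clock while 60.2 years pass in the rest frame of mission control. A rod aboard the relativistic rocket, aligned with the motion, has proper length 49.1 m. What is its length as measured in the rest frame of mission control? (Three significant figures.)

27.1 m

γ = Δt/Δτ = 60.2/33.2 = 1.81325.
L = L₀/γ = 49.1/1.81325 = 27.1 m.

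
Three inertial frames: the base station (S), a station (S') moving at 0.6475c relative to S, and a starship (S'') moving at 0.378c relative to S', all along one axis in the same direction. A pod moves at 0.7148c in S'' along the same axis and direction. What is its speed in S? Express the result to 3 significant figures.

0.968c

Compose velocities in two stages. Stage 1 (into S'): u₁ = (0.7148+0.378)/(1+0.7148×0.378) = 0.86034.
Stage 2 (into S): u = (0.86034+0.6475)/(1+0.86034×0.6475) = 0.96838, so the speed is 0.968c.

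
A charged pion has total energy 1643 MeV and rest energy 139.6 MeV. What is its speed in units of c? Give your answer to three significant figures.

0.996c

Total energy E = γmc² gives γ = 1643/139.6 = 11.769.
Hence β = √(1 − 1/γ²) = √(1 − 0.00721973) = √0.99278027 = 0.996.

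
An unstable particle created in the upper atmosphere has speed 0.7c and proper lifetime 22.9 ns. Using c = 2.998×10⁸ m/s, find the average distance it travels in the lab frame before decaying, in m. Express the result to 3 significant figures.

With β = 0.7, γ = 1/√(1 − 0.7²) = 1/√0.51 = 1.4003.
Lab-frame lifetime: Δt = γτ = 1.4003 × 22.9 ns = 32.067 ns.
Distance: d = vΔt = 0.7 × 2.998×10⁸ m/s × 3.2067×10^-8 s = 6.73 m.

6.73 m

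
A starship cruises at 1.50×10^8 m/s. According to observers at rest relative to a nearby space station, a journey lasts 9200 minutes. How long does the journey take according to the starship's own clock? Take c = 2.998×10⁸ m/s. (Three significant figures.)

7970 minutes

β = v/c = (1.50×10^8 m/s)/(2.998×10⁸ m/s) = 0.500334.
With β = 0.500334, γ = 1/√(1 − 0.500334²) = 1/√0.7496659 = 1.155.
The starship's clock runs slow as seen from a nearby space station, so Δτ = Δt/γ = 9200/1.155 = 7970 minutes.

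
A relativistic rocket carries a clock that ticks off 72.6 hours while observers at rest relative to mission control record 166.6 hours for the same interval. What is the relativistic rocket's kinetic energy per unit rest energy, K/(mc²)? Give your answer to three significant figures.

1.29

From Δt = γΔτ: γ = 166.6/72.6 = 2.29477.
Since K = (γ−1)mc², K/(mc²) = 2.29477 − 1 = 1.29.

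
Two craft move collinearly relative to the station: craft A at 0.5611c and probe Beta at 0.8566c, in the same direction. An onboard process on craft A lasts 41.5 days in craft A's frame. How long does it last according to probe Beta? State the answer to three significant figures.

Speed of craft A in probe Beta's frame: u = (v_A − v_B)/(1 − v_A v_B/c²) = (0.5611 − 0.8566)/(1 − 0.5611×0.8566) = −0.2955/0.51936174 = −0.56897; |u| = 0.56897c.
γ for this relative speed: γ = 1/√(1 − 0.323727) = 1.216.
The clock on craft A records proper time, so probe Beta measures Δt = γΔτ = 1.216 × 41.5 = 50.5 days.

50.5 days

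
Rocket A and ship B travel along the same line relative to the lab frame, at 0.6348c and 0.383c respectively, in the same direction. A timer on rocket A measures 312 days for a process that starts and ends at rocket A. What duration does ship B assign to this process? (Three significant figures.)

331 days

Speed of rocket A in ship B's frame: u = (v_A − v_B)/(1 − v_A v_B/c²) = (0.6348 − 0.383)/(1 − 0.6348×0.383) = 0.2518/0.7568716 = 0.33269; |u| = 0.33269c.
At |u| = 0.33269c, γ = (1 − 0.110683)^(−1/2) = 1.0604.
Rocket A's interval is proper; time dilation gives Δt_B = γΔτ = 1.0604 × 312 days = 331 days.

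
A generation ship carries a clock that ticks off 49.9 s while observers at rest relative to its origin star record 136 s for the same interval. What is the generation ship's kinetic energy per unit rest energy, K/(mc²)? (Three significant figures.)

The time-dilation ratio gives γ = 136/49.9 = 2.72545.
K/(mc²) = γ − 1 = 2.72545 − 1 = 1.73.

1.73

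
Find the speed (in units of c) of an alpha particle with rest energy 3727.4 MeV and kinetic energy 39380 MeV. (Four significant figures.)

0.9963c

γ = 1 + K/(mc²) = 1 + 39380/3727.4 = 11.565.
β = √(1 − 1/γ²) = √(1 − 0.00747668) = √0.99252332 = 0.9963.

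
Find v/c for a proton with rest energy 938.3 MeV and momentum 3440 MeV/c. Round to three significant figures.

0.965

pc/(mc²) = 3440/938.3 = 3.6662 = βγ = β/√(1−β²).
So β² = x²/(1 + x²) with x = 3.6662: x² = 13.441, β² = 13.441/14.441 = 0.930753, β = 0.965.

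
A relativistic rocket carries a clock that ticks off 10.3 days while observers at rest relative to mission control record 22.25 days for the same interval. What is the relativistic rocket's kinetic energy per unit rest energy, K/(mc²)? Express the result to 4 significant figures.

From Δt = γΔτ: γ = 22.25/10.3 = 2.16019.
K/(mc²) = γ − 1 = 2.16019 − 1 = 1.160.

1.160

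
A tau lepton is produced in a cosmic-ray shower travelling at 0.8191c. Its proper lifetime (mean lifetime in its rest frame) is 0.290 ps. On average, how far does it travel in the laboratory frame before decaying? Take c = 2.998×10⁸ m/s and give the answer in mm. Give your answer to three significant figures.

With β = 0.8191, γ = 1/√(1 − 0.8191²) = 1/√0.32907519 = 1.7432.
Lab-frame lifetime: Δt = γτ = 1.7432 × 0.290 ps = 0.50553 ps.
Distance: d = vΔt = 0.8191 × 2.998×10⁸ m/s × 5.0553×10^-13 s = 1.24×10^-4 m = 0.124 mm.

0.124 mm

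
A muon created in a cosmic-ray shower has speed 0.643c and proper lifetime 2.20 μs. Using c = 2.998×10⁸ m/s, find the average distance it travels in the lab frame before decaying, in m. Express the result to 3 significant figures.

554 m

Lorentz factor: γ = (1 − 0.413449)^(−1/2) = 1.3057.
Lab-frame lifetime: Δt = γτ = 1.3057 × 2.20 μs = 2.8725 μs.
Distance: d = vΔt = 0.643 × 2.998×10⁸ m/s × 2.8725×10^-6 s = 554 m.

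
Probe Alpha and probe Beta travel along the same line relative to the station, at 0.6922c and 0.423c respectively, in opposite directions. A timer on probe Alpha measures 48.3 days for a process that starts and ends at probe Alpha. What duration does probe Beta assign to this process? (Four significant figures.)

95.48 days

Transform probe Alpha's velocity into probe Beta's frame: (0.6922 + 0.423)/(1 + 0.6922·0.423) = 1.1152/1.2928006, so the relative speed is 0.86262c.
At |u| = 0.86262c, γ = (1 − 0.744113)^(−1/2) = 1.9769.
The clock on probe Alpha records proper time, so probe Beta measures Δt = γΔτ = 1.9769 × 48.3 = 95.48 days.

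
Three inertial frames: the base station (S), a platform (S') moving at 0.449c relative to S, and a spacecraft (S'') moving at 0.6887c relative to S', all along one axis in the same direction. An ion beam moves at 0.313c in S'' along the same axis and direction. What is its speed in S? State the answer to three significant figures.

0.929c

First combine the ion beam and spacecraft (S''→S'): u₁ = (0.313 + 0.6887)/(1 + 0.313×0.6887) = 1.0017/1.2155631 = 0.82406.
Then combine with the platform (S'→S): u = (0.82406 + 0.449)/(1 + 0.82406×0.449) = 1.27306/1.37000294 = 0.92924.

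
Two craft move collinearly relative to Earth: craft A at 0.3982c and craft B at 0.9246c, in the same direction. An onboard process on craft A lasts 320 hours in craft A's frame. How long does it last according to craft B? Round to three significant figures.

The velocity of craft A relative to craft B is (0.3982 − 0.9246)c / (1 − 0.3982×0.9246) = −0.83314c; relative speed 0.83314c.
γ for this relative speed: γ = 1/√(1 − 0.694122) = 1.8081.
Craft A's interval is proper; time dilation gives Δt_B = γΔτ = 1.8081 × 320 hours = 579 hours.

579 hours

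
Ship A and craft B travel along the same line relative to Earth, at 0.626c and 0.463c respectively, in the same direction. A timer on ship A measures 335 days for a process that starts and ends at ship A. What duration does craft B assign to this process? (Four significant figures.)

The velocity of ship A relative to craft B is (0.626 − 0.463)c / (1 − 0.626×0.463) = 0.22953c; relative speed 0.22953c.
At |u| = 0.22953c, γ = (1 − 0.052684)^(−1/2) = 1.0274.
The clock on ship A records proper time, so craft B measures Δt = γΔτ = 1.0274 × 335 = 344.2 days.

344.2 days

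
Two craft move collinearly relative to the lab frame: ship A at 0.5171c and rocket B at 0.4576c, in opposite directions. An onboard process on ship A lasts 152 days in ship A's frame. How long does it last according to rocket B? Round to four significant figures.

247.0 days

The velocity of ship A relative to rocket B is (0.5171 + 0.4576)c / (1 + 0.5171×0.4576) = 0.78819c; relative speed 0.78819c.
γ for this relative speed: γ = 1/√(1 − 0.621243) = 1.6249.
The clock on ship A records proper time, so rocket B measures Δt = γΔτ = 1.6249 × 152 = 247.0 days.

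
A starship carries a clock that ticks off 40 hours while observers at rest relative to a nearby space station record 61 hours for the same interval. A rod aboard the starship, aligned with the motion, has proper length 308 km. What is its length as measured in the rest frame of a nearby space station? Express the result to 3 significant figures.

From Δt = γΔτ: γ = 61/40 = 1.525.
The rod contracts by the same γ: 308 km / 1.525 = 202 km.

202 km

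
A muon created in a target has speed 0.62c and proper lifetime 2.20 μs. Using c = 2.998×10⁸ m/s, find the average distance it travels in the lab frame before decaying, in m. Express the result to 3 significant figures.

With β = 0.62, γ = 1/√(1 − 0.62²) = 1/√0.6156 = 1.2745.
Lab-frame lifetime: Δt = γτ = 1.2745 × 2.20 μs = 2.8039 μs.
Distance: d = vΔt = 0.62 × 2.998×10⁸ m/s × 2.8039×10^-6 s = 521 m.

521 m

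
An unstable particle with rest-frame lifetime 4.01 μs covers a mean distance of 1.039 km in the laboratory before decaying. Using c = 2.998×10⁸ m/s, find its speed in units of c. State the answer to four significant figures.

0.6539c

Lab distance = (lab lifetime)·v = γτ·βc, so βγ = d/(cτ) = 1039/(2.998×10⁸ × 4.010×10^-6) = 0.86425.
With βγ = 0.86425: γ² = 1 + (βγ)² = 1.746928, and β = (βγ)/γ = 0.86425/1.32171 = 0.6539.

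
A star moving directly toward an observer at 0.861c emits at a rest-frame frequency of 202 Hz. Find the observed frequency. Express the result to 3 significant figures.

Relativistic Doppler (source moving toward): f_obs = f_src · √((1+β)/(1−β)).
With β = 0.861: factor = √(1.861/0.139) = 3.659.
f_obs = 202 × 3.659 = 739 Hz.

739 Hz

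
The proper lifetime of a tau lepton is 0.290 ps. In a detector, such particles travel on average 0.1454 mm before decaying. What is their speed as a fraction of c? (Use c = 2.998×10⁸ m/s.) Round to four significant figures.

Let x = d/(cτ) = 1.454×10^-4 m / (2.998×10⁸ m/s × 2.900×10^-13 s) = 1.6724. Since d = βγcτ, x = βγ = β/√(1−β²).
Solving: β² = x²/(1+x²) = 2.79692/3.79692 = 0.736629, so β = 0.8583.

0.8583c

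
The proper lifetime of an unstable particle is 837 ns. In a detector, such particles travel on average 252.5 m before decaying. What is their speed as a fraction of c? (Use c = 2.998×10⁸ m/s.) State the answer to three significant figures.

Lab distance = (lab lifetime)·v = γτ·βc, so βγ = d/(cτ) = 252.5/(2.998×10⁸ × 8.370×10^-7) = 1.0062.
With βγ = 1.0062: γ² = 1 + (βγ)² = 2.01244, and β = (βγ)/γ = 1.0062/1.4186 = 0.709.

0.709c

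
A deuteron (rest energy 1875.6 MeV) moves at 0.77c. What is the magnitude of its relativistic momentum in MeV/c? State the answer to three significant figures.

β² = 0.5929, so γ = 1/√0.4071 = 1.5673.
Momentum: p = γβ·mc = 1.5673 × 0.77 × 1875.6 MeV/c = 2260 MeV/c.

2260 MeV/c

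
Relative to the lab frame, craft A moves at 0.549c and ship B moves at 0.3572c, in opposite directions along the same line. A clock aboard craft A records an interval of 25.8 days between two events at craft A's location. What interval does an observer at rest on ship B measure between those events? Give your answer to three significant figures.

39.5 days

The velocity of craft A relative to ship B is (0.549 + 0.3572)c / (1 + 0.549×0.3572) = 0.75763c; relative speed 0.75763c.
At |u| = 0.75763c, γ = (1 − 0.574003)^(−1/2) = 1.5321.
Craft A's interval is proper; time dilation gives Δt_B = γΔτ = 1.5321 × 25.8 days = 39.5 days.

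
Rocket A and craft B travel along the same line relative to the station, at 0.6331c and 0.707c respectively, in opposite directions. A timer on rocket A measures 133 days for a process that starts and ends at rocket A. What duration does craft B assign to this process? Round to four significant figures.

351.7 days

The velocity of rocket A relative to craft B is (0.6331 + 0.707)c / (1 + 0.6331×0.707) = 0.92574c; relative speed 0.92574c.
γ for this relative speed: γ = 1/√(1 − 0.856995) = 2.6444.
Rocket A's interval is proper; time dilation gives Δt_B = γΔτ = 2.6444 × 133 days = 351.7 days.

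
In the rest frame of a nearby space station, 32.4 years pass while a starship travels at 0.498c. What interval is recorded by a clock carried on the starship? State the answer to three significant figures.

28.1 years

β² = 0.248004, so γ = 1/√0.751996 = 1.1532.
The moving clock records proper time: Δτ = Δt/γ = 32.4/1.1532 = 28.1 years.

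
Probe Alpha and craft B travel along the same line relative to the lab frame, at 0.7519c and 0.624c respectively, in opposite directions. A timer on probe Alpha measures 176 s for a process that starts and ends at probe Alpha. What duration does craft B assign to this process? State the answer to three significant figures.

The velocity of probe Alpha relative to craft B is (0.7519 + 0.624)c / (1 + 0.7519×0.624) = 0.93651c; relative speed 0.93651c.
At |u| = 0.93651c, γ = (1 − 0.877051)^(−1/2) = 2.8519.
The clock on probe Alpha records proper time, so craft B measures Δt = γΔτ = 2.8519 × 176 = 502 s.

502 s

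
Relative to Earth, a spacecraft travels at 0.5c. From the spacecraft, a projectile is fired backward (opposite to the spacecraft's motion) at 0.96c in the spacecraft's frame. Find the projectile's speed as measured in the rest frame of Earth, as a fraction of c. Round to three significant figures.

0.885c

In units of c, u = (u' + v)/(1 + u'v) with u' = −0.96 and v = 0.5.
Numerator: −0.96 + 0.5 = −0.46. Denominator: 1 + (−0.96)(0.5) = 0.52.
u = −0.46/0.52 = −0.88462, so the speed is 0.885c.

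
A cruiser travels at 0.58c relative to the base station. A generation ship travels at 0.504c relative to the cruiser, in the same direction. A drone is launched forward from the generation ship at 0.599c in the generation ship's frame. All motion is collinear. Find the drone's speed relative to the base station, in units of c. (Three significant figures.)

Compose velocities in two stages. Stage 1 (into S'): u₁ = (0.599+0.504)/(1+0.599×0.504) = 0.84723.
Stage 2 (into S): u = (0.84723+0.58)/(1+0.84723×0.58) = 0.95698, so the speed is 0.957c.

0.957c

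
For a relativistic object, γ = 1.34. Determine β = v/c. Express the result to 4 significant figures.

0.6656

β = √(1 − 1/γ²) = √(1 − 1/1.7956) = √0.443083 = 0.6656.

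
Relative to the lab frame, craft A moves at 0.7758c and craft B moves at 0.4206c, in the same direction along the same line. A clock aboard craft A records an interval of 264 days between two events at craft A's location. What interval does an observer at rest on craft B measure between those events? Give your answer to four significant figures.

Speed of craft A in craft B's frame: u = (v_A − v_B)/(1 − v_A v_B/c²) = (0.7758 − 0.4206)/(1 − 0.7758×0.4206) = 0.3552/0.67369852 = 0.52724; |u| = 0.52724c.
At |u| = 0.52724c, γ = (1 − 0.277982)^(−1/2) = 1.1769.
The clock on craft A records proper time, so craft B measures Δt = γΔτ = 1.1769 × 264 = 310.7 days.

310.7 days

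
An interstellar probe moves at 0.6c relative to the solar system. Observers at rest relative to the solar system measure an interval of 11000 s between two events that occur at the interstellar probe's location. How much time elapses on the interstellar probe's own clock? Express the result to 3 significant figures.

8800 s

Lorentz factor: γ = (1 − 0.36)^(−1/2) = 1.25.
The moving clock records proper time: Δτ = Δt/γ = 11000/1.25 = 8800 s.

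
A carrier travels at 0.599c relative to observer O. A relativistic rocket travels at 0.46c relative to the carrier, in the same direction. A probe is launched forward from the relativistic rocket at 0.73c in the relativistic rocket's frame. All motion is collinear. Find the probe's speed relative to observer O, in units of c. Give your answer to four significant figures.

0.9715c

First combine the probe and relativistic rocket (S''→S'): u₁ = (0.73 + 0.46)/(1 + 0.73×0.46) = 1.19/1.3358 = 0.89085.
Then combine with the carrier (S'→S): u = (0.89085 + 0.599)/(1 + 0.89085×0.599) = 1.48985/1.53361915 = 0.97146.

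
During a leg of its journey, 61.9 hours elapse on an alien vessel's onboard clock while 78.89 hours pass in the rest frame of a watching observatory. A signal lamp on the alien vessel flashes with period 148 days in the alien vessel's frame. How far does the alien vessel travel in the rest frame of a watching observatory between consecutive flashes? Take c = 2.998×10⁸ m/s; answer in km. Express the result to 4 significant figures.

3.029×10^12 km

The time-dilation ratio gives γ = 78.89/61.9 = 1.27447.
β = √(1 − 1/γ²) = 0.61995. Lab-frame period = γτ = 1.27447×148 days = 188.62 days. Distance = βc × γτ = 0.61995 × 2.998×10⁸ m/s × 16296768 s = 3.0289×10^15 m = 3.029×10^12 km.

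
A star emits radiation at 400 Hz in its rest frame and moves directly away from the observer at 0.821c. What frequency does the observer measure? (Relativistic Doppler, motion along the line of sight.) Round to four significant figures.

Relativistic Doppler (source moving away): f_obs = f_src · √((1−β)/(1+β)).
With β = 0.821: factor = √(0.179/1.821) = 0.31352.
f_obs = 400 × 0.31352 = 125.4 Hz.

125.4 Hz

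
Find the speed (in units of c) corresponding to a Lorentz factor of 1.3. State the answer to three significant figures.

0.639c

β = √(1 − 1/γ²) = √(1 − 1/1.69) = √0.408284 = 0.639.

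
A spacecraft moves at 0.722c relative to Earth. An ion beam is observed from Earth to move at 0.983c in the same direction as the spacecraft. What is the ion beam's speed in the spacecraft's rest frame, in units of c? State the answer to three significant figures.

0.899c

Transform to the spacecraft's frame: u' = (u − v)/(1 − uv/c²).
u' = (0.983 − 0.722)/(1 − 0.983×0.722) = 0.261/0.290274 = 0.89915.
Speed in the spacecraft's frame: 0.899c (in the same direction).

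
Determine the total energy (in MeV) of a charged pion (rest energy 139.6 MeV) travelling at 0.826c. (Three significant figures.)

248 MeV

γ = 1/√(1 − β²) = 1/√(1 − 0.682276) = 1/√0.317724 = 1/0.56367 = 1.7741.
Total energy: E = γmc² = 1.7741 × 139.6 MeV = 248 MeV.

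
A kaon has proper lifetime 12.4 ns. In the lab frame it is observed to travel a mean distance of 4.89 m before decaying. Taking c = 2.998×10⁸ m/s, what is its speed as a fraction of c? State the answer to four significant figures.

Let x = d/(cτ) = 4.890 m / (2.998×10⁸ m/s × 1.240×10^-8 s) = 1.3154. Since d = βγcτ, x = βγ = β/√(1−β²).
Solving: β² = x²/(1+x²) = 1.73028/2.73028 = 0.633737, so β = 0.7961.

0.7961c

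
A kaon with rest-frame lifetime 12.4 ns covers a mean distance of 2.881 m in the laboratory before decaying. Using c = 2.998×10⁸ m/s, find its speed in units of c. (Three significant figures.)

Let x = d/(cτ) = 2.881 m / (2.998×10⁸ m/s × 1.240×10^-8 s) = 0.77498. Since d = βγcτ, x = βγ = β/√(1−β²).
Solving: β² = x²/(1+x²) = 0.600594/1.600594 = 0.375232, so β = 0.613.

0.613c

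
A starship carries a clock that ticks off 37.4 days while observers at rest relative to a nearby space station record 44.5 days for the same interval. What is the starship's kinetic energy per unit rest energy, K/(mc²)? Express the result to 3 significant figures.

From Δt = γΔτ: γ = 44.5/37.4 = 1.18984.
Since K = (γ−1)mc², K/(mc²) = 1.18984 − 1 = 0.190.

0.190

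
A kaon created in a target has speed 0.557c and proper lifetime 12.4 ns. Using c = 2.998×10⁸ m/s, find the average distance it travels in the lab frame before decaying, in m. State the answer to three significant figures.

2.49 m

γ = 1/√(1 − β²) = 1/√(1 − 0.310249) = 1/√0.689751 = 1/0.830512 = 1.2041.
Lab-frame lifetime: Δt = γτ = 1.2041 × 12.4 ns = 14.931 ns.
Distance: d = vΔt = 0.557 × 2.998×10⁸ m/s × 1.4931×10^-8 s = 2.49 m.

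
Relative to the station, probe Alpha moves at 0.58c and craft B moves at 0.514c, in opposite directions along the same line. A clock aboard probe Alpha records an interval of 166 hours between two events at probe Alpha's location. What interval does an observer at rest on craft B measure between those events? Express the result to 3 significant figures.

308 hours

Transform probe Alpha's velocity into craft B's frame: (0.58 + 0.514)/(1 + 0.58·0.514) = 1.094/1.29812, so the relative speed is 0.84276c.
At |u| = 0.84276c, γ = (1 − 0.710244)^(−1/2) = 1.8577.
Probe Alpha's interval is proper; time dilation gives Δt_B = γΔτ = 1.8577 × 166 hours = 308 hours.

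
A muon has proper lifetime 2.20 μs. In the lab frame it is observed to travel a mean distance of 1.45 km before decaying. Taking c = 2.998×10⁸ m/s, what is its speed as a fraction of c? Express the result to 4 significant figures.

0.9103c

d = βγcτ ⇒ βγ = d/(cτ) = 1450 m / (659.56 m) = 2.1984.
β = (βγ)/√(1+(βγ)²) = 2.1984/√5.83296 = 0.9103.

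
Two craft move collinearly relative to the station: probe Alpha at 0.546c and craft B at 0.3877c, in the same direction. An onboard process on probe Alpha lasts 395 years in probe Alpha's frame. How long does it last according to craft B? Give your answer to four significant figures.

403.2 years

Speed of probe Alpha in craft B's frame: u = (v_A − v_B)/(1 − v_A v_B/c²) = (0.546 − 0.3877)/(1 − 0.546×0.3877) = 0.1583/0.7883158 = 0.20081; |u| = 0.20081c.
γ for this relative speed: γ = 1/√(1 − 0.0403247) = 1.0208.
Probe Alpha's interval is proper; time dilation gives Δt_B = γΔτ = 1.0208 × 395 years = 403.2 years.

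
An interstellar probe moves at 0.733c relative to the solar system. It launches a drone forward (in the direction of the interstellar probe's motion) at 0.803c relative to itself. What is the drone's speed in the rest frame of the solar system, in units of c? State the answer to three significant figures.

0.967c

Relativistic velocity addition: u = (u' + v)/(1 + u'v/c²), with u' = 0.803c and v = 0.733c.
Numerator: 0.803 + 0.733 = 1.536. Denominator: 1 + (0.803)(0.733) = 1.588599.
u = 1.536/1.588599 = 0.96689, so the speed is 0.967c.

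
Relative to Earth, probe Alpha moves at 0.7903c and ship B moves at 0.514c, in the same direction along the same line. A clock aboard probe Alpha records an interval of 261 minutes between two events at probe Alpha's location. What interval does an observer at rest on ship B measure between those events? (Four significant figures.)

Transform probe Alpha's velocity into ship B's frame: (0.7903 − 0.514)/(1 − 0.7903·0.514) = 0.2763/0.5937858, so the relative speed is 0.46532c.
γ for this relative speed: γ = 1/√(1 − 0.216523) = 1.1298.
The clock on probe Alpha records proper time, so ship B measures Δt = γΔτ = 1.1298 × 261 = 294.9 minutes.

294.9 minutes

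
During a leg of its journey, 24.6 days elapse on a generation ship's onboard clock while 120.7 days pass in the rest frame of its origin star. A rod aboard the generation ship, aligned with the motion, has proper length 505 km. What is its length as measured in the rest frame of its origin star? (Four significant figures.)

102.9 km

From Δt = γΔτ: γ = 120.7/24.6 = 4.9065.
L = L₀/γ = 505/4.9065 = 102.9 km.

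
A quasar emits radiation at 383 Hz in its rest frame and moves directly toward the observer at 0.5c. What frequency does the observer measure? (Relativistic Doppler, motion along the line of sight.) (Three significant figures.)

663 Hz

Relativistic Doppler (source moving toward): f_obs = f_src · √((1+β)/(1−β)).
With β = 0.5: factor = √(1.5/0.5) = 1.7321.
f_obs = 383 × 1.7321 = 663 Hz.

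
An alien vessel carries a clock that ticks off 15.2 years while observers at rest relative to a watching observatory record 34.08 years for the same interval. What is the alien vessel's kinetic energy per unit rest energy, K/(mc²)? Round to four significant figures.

The time-dilation ratio gives γ = 34.08/15.2 = 2.24211.
K/(mc²) = γ − 1 = 2.24211 − 1 = 1.242.

1.242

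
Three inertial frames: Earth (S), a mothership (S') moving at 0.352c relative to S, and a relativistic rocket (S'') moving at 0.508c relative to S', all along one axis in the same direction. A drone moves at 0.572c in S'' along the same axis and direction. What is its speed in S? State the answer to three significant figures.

0.918c

Compose velocities in two stages. Stage 1 (into S'): u₁ = (0.572+0.508)/(1+0.572×0.508) = 0.83684.
Stage 2 (into S): u = (0.83684+0.352)/(1+0.83684×0.352) = 0.91833, so the speed is 0.918c.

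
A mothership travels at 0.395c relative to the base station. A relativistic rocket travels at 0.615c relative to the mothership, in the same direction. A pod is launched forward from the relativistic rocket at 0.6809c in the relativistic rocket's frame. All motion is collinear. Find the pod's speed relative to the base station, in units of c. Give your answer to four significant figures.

0.9615c

Apply u = (u'+v)/(1+u'v) twice. Pod in the mothership frame: (0.6809+0.615)/(1+0.6809·0.615) = 1.2959/1.4187535 = 0.91341c.
That velocity, transformed to the rest frame of the base station: (0.91341+0.395)/(1+0.91341·0.395) = 1.30841/1.36079695 = 0.9615c.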